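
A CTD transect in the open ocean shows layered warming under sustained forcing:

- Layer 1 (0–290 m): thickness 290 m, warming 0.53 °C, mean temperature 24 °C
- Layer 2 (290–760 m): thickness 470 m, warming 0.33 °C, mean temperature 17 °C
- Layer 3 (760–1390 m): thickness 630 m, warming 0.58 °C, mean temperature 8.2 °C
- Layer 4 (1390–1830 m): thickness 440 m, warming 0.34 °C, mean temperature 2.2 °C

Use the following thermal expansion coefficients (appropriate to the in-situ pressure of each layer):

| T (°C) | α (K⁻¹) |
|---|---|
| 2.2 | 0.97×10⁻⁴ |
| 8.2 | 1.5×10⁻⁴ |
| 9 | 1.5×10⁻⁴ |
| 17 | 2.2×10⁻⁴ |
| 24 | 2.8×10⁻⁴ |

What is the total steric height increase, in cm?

15 cm of thermosteric rise

Layer 1 at 24 °C → α = 2.8×10⁻⁴ K⁻¹
Layer 2 at 17 °C → α = 2.2×10⁻⁴ K⁻¹
Layer 3 at 8.2 °C → α = 1.5×10⁻⁴ K⁻¹
Layer 4 at 2.2 °C → α = 0.97×10⁻⁴ K⁻¹
Layer 1: 2.8×10⁻⁴ × 0.53 × 290 = 0.043036 m
Layer 2: 0.33 × 470 × 2.2×10⁻⁴ = 0.034122 m
1.5×10⁻⁴ × 630 × 0.58 = 0.05481 m
0.34 × 0.97×10⁻⁴ × 440 = 0.0145112 m
Δh = 0.043036 + 0.034122 + 0.05481 + 0.0145112 = 0.1464792 m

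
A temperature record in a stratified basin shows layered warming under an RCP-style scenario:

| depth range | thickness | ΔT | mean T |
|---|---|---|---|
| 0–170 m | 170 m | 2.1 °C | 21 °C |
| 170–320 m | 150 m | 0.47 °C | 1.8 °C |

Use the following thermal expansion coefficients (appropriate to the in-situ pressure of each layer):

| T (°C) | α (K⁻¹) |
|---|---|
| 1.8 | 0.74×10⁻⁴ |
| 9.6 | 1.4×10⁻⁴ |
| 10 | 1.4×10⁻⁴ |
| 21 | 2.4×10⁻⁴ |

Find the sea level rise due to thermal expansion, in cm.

about 9.09 cm

Layer 1 at 21 °C → α = 2.4×10⁻⁴ K⁻¹
Layer 2 at 1.8 °C → α = 0.74×10⁻⁴ K⁻¹
2.4×10⁻⁴ × 2.1 × 170 = 0.08568 m
170–320 m: 150 × 0.74×10⁻⁴ × 0.47 = 0.005217 m
Δh = 0.08568 + 0.005217 = 0.090897 m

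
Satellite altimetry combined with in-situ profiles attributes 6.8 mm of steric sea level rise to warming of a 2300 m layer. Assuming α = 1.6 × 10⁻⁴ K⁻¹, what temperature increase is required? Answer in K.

ΔT = Δh/(αH) = 0.0068 / (1.6×10⁻⁴ × 2300) ≈ 0.01848 K

0.0185 K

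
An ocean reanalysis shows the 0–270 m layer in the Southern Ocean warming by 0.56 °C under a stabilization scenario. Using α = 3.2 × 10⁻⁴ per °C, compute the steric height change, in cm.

4.84 cm of thermosteric rise

Δh = αΔT·H = 3.2×10⁻⁴ × 0.56 × 270 = 0.048384 m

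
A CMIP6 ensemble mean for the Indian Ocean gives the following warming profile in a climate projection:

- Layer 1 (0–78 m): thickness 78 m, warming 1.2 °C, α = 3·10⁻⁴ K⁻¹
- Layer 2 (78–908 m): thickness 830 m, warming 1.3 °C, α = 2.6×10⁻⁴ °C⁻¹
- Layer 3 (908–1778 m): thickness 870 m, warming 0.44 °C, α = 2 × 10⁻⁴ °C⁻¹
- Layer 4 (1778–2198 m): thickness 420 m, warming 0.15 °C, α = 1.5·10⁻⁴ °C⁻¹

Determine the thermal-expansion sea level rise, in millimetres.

395 mm of thermosteric rise

0–78 m: 1.2 × 3×10⁻⁴ × 78 = 0.02808 m
830 × 1.3 × 2.6×10⁻⁴ = 0.28054 m
908–1778 m: 870 × 0.44 × 2×10⁻⁴ = 0.07656 m
Layer 4: 0.15 × 1.5×10⁻⁴ × 420 = 0.00945 m
Δh = 0.02808 + 0.28054 + 0.07656 + 0.00945 = 0.39463 m ≈ 395 mm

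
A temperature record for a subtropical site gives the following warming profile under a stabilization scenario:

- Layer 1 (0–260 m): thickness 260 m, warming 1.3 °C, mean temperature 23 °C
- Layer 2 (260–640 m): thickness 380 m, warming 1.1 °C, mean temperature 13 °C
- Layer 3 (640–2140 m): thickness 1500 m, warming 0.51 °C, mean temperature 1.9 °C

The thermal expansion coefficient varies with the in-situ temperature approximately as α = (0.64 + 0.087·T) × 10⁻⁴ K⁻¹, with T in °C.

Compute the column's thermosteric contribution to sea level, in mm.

Layer 1: α = (0.64 + 0.087×23)×10⁻⁴ = 2.641×10⁻⁴ K⁻¹
Layer 2: α = (0.64 + 0.087×13)×10⁻⁴ = 1.771×10⁻⁴ K⁻¹
Layer 3: α = (0.64 + 0.087×1.9)×10⁻⁴ = 0.8053×10⁻⁴ K⁻¹
Layer 1: 2.641×10⁻⁴ × 260 × 1.3 = 0.0892658 m
Layer 2: 1.1 × 380 × 1.771×10⁻⁴ = 0.0740278 m
640–2140 m: 0.8053×10⁻⁴ × 0.51 × 1500 = 0.06160545 m
Δh = 0.0892658 + 0.0740278 + 0.06160545 = 0.22489905 m

225 mm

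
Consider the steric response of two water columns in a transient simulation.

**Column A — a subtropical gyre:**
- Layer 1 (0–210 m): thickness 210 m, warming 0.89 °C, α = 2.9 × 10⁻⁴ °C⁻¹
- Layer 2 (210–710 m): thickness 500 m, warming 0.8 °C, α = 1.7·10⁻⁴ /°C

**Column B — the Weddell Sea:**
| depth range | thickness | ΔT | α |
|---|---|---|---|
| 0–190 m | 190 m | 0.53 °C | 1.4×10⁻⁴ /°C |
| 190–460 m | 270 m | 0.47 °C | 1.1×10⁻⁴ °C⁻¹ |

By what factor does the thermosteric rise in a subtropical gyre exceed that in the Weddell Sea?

A 0–210 m: 0.89 × 210 × 2.9×10⁻⁴ = 0.054201 m
A 210–710 m: 1.7×10⁻⁴ × 0.8 × 500 = 0.06800 m
A total: 0.122201 m
B 190 × 0.53 × 1.4×10⁻⁴ = 0.014098 m
B 190–460 m: 270 × 1.1×10⁻⁴ × 0.47 = 0.013959 m
B total: 0.028057 m
Ratio: 0.122201 / 0.028057 ≈ 4.355

4.36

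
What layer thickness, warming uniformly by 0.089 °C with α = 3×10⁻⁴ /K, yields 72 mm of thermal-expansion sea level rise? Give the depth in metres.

2700 m

H = Δh/(αΔT) = 0.072 / (3×10⁻⁴ × 0.089) ≈ 2697 m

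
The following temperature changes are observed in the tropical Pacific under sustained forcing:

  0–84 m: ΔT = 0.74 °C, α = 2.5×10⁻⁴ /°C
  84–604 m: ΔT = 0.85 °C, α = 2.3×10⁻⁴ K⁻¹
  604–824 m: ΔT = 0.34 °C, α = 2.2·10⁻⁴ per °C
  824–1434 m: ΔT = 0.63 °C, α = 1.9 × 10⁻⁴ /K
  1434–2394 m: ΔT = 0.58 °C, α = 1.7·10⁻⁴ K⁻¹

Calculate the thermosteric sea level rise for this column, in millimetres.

Layer 1: 0.74 × 84 × 2.5×10⁻⁴ = 0.01554 m
Layer 2: 520 × 0.85 × 2.3×10⁻⁴ = 0.10166 m
220 × 2.2×10⁻⁴ × 0.34 = 0.016456 m
824–1434 m: 0.63 × 1.9×10⁻⁴ × 610 = 0.073017 m
1434–2394 m: 1.7×10⁻⁴ × 960 × 0.58 = 0.094656 m
Δh = 0.01554 + 0.10166 + 0.016456 + 0.073017 + 0.094656 = 0.301329 m ≈ 300 mm

300 mm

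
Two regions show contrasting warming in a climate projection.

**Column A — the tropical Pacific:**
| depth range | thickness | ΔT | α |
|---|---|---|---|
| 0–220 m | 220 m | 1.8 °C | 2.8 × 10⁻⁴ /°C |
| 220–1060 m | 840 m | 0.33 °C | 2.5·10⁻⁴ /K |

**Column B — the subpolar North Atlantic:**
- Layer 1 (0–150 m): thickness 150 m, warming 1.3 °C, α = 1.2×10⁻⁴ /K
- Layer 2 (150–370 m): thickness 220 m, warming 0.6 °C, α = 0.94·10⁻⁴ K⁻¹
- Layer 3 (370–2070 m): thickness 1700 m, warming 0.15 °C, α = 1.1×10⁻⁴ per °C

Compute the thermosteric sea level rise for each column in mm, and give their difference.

Δh_A ≈ 180 mm, Δh_B ≈ 63.9 mm; difference ≈ 116 mm

A 0–220 m: 2.8×10⁻⁴ × 220 × 1.8 = 0.11088 m
A Layer 2: 0.33 × 2.5×10⁻⁴ × 840 = 0.06930 m
A total: 0.18018 m
B Layer 1: 150 × 1.3 × 1.2×10⁻⁴ = 0.02340 m
B 150–370 m: 0.94×10⁻⁴ × 220 × 0.6 = 0.012408 m
B Layer 3: 1700 × 1.1×10⁻⁴ × 0.15 = 0.02805 m
B total: 0.063858 m
Difference: 0.18018 − 0.063858 = 0.116322 m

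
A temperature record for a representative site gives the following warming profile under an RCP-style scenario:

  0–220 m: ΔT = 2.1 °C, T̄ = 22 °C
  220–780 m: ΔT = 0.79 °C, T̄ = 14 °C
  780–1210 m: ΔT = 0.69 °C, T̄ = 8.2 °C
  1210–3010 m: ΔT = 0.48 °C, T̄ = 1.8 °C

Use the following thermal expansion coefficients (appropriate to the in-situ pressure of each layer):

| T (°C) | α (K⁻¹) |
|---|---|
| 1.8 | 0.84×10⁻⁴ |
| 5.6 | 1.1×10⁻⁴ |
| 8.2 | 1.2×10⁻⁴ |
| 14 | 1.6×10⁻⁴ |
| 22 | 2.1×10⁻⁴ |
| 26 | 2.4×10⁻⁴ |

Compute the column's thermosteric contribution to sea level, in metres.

Layer 1 at 22 °C → α = 2.1×10⁻⁴ K⁻¹
Layer 2 at 14 °C → α = 1.6×10⁻⁴ K⁻¹
Layer 3 at 8.2 °C → α = 1.2×10⁻⁴ K⁻¹
Layer 4 at 1.8 °C → α = 0.84×10⁻⁴ K⁻¹
Layer 1: 2.1 × 2.1×10⁻⁴ × 220 = 0.09702 m
Layer 2: 0.79 × 560 × 1.6×10⁻⁴ = 0.070784 m
Layer 3: 430 × 0.69 × 1.2×10⁻⁴ = 0.035604 m
1800 × 0.48 × 0.84×10⁻⁴ = 0.072576 m
Δh = 0.09702 + 0.070784 + 0.035604 + 0.072576 = 0.275984 m

about 0.28 m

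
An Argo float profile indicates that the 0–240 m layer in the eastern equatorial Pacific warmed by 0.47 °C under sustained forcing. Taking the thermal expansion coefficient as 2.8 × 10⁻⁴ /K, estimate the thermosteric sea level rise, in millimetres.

Δh = αΔT·H = 2.8×10⁻⁴ × 0.47 × 240 = 0.031584 m

31.6 mm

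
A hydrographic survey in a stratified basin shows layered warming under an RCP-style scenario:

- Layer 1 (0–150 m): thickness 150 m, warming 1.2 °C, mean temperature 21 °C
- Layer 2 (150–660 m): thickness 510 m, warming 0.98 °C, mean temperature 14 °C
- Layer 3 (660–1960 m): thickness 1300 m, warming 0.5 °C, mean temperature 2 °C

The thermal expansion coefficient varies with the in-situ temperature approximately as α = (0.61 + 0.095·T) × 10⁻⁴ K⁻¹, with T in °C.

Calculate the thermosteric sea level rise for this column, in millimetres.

Layer 1: α = (0.61 + 0.095×21)×10⁻⁴ = 2.605×10⁻⁴ K⁻¹
Layer 2: α = (0.61 + 0.095×14)×10⁻⁴ = 1.94×10⁻⁴ K⁻¹
Layer 3: α = (0.61 + 0.095×2)×10⁻⁴ = 0.8×10⁻⁴ K⁻¹
0–150 m: 2.605×10⁻⁴ × 150 × 1.2 = 0.04689 m
150–660 m: 510 × 1.94×10⁻⁴ × 0.98 = 0.0969612 m
Layer 3: 0.8×10⁻⁴ × 1300 × 0.5 = 0.05200 m
Δh = 0.04689 + 0.0969612 + 0.05200 = 0.1958512 m

Δh ≈ 196 mm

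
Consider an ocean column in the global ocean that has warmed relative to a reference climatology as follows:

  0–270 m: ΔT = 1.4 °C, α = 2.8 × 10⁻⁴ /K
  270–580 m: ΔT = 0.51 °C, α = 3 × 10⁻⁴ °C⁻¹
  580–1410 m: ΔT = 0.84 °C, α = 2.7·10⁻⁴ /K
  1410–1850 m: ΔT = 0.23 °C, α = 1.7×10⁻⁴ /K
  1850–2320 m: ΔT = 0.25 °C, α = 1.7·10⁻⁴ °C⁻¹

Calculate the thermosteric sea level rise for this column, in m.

0.379 m

0–270 m: 1.4 × 2.8×10⁻⁴ × 270 = 0.10584 m
270–580 m: 310 × 0.51 × 3×10⁻⁴ = 0.04743 m
580–1410 m: 0.84 × 2.7×10⁻⁴ × 830 = 0.188244 m
1410–1850 m: 440 × 1.7×10⁻⁴ × 0.23 = 0.017204 m
0.25 × 1.7×10⁻⁴ × 470 = 0.019975 m
Δh = 0.10584 + 0.04743 + 0.188244 + 0.017204 + 0.019975 = 0.378693 m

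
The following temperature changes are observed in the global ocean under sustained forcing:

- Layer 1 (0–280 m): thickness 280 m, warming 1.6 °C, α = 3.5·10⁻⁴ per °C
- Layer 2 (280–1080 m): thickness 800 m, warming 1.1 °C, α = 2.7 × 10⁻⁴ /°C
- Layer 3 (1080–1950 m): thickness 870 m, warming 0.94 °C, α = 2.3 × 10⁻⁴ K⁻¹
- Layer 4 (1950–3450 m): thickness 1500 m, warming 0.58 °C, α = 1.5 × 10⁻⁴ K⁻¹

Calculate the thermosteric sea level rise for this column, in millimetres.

713 mm of thermosteric rise

1.6 × 3.5×10⁻⁴ × 280 = 0.15680 m
280–1080 m: 2.7×10⁻⁴ × 800 × 1.1 = 0.23760 m
1080–1950 m: 0.94 × 2.3×10⁻⁴ × 870 = 0.188094 m
Layer 4: 1.5×10⁻⁴ × 0.58 × 1500 = 0.13050 m
Δh = 0.15680 + 0.23760 + 0.188094 + 0.13050 = 0.712994 m ≈ 713 mm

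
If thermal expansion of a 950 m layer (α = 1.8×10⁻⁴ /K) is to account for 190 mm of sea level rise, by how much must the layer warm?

ΔT ≈ 1.11 °C

ΔT = Δh/(αH) = 0.19 / (1.8×10⁻⁴ × 950) ≈ 1.111 °C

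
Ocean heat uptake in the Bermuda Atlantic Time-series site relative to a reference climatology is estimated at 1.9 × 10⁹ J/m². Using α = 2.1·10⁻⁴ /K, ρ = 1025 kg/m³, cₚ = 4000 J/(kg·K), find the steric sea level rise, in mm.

97.3 mm of thermosteric rise

Δh = αQ/(ρcₚ) = 2.1×10⁻⁴ × 1.9×10⁹ / (1025 × 4000) ≈ 0.097317 m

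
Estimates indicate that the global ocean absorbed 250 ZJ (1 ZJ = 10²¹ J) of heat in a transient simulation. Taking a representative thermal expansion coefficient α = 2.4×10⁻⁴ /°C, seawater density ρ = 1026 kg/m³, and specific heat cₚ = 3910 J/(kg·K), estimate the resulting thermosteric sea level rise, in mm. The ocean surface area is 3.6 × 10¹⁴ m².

about 41.5 mm

Per unit area: Q = 250×10²¹ / (3.6×10¹⁴) ≈ 6.944×10⁸ J/m²
Δh = αQ/(ρcₚ) = 2.4×10⁻⁴ × 6.944×10⁸ / (1026 × 3910) ≈ 0.041543 m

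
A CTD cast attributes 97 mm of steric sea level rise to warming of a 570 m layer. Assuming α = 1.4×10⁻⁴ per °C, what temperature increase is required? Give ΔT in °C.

ΔT = Δh/(αH) = 0.097 / (1.4×10⁻⁴ × 570) ≈ 1.216 °C

about 1.22 °C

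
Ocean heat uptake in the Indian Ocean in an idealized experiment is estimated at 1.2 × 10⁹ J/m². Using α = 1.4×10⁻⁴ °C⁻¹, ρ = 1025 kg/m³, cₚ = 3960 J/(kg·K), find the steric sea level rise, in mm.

41.4 mm of thermosteric rise

Δh = αQ/(ρcₚ) = 1.4×10⁻⁴ × 1.2×10⁹ / (1025 × 3960) ≈ 0.04139 m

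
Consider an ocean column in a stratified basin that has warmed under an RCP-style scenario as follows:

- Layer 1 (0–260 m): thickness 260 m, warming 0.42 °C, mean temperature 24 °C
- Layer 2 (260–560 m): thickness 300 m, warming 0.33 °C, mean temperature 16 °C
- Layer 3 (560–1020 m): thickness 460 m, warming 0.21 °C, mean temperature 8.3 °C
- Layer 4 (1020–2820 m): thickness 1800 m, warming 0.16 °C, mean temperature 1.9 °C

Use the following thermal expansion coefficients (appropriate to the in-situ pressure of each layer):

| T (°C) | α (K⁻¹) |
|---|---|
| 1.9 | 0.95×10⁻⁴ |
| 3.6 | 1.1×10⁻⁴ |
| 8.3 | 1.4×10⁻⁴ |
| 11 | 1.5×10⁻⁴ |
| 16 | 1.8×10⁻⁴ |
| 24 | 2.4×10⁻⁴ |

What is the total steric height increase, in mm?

Layer 1 at 24 °C → α = 2.4×10⁻⁴ K⁻¹
Layer 2 at 16 °C → α = 1.8×10⁻⁴ K⁻¹
Layer 3 at 8.3 °C → α = 1.4×10⁻⁴ K⁻¹
Layer 4 at 1.9 °C → α = 0.95×10⁻⁴ K⁻¹
Layer 1: 260 × 0.42 × 2.4×10⁻⁴ = 0.026208 m
0.33 × 1.8×10⁻⁴ × 300 = 0.01782 m
Layer 3: 460 × 1.4×10⁻⁴ × 0.21 = 0.013524 m
0.95×10⁻⁴ × 1800 × 0.16 = 0.02736 m
Δh = 0.026208 + 0.01782 + 0.013524 + 0.02736 = 0.084912 m ≈ 84.9 mm

about 84.9 mm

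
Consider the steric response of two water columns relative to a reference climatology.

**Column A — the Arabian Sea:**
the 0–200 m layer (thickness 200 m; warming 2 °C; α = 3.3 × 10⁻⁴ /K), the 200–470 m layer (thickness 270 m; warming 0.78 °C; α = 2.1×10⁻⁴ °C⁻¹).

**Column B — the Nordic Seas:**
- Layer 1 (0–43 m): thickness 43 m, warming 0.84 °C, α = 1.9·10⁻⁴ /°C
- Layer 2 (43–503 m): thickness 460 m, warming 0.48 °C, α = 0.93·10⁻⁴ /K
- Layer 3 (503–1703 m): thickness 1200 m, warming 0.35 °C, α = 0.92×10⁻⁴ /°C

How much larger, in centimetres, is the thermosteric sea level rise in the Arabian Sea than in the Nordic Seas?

A Layer 1: 3.3×10⁻⁴ × 2 × 200 = 0.13200 m
A 200–470 m: 2.1×10⁻⁴ × 270 × 0.78 = 0.044226 m
A total: 0.176226 m
B Layer 1: 1.9×10⁻⁴ × 43 × 0.84 = 0.0068628 m
B 43–503 m: 0.48 × 460 × 0.93×10⁻⁴ = 0.0205344 m
B 0.92×10⁻⁴ × 0.35 × 1200 = 0.03864 m
B total: 0.0660372 m
Difference: 0.176226 − 0.0660372 = 0.1101888 m

11 cm larger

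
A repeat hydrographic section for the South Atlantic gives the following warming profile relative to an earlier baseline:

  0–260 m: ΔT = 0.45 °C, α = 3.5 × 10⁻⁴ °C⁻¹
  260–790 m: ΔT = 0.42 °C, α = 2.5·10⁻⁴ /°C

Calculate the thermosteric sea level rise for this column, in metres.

Layer 1: 0.45 × 260 × 3.5×10⁻⁴ = 0.04095 m
0.42 × 530 × 2.5×10⁻⁴ = 0.05565 m
Δh = 0.04095 + 0.05565 = 0.09660 m

about 0.097 m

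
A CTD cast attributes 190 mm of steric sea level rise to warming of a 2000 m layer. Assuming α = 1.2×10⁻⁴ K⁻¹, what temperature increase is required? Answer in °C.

about 0.792 °C

ΔT = Δh/(αH) = 0.19 / (1.2×10⁻⁴ × 2000) ≈ 0.7917 °C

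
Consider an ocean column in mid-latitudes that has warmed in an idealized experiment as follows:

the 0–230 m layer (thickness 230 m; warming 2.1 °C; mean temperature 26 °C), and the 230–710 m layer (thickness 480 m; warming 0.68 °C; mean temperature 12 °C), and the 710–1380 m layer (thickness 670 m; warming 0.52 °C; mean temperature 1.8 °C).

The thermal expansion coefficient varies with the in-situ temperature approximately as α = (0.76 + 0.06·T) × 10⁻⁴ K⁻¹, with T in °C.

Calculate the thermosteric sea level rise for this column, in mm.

Layer 1: α = (0.76 + 0.06×26)×10⁻⁴ = 2.32×10⁻⁴ K⁻¹
Layer 2: α = (0.76 + 0.06×12)×10⁻⁴ = 1.48×10⁻⁴ K⁻¹
Layer 3: α = (0.76 + 0.06×1.8)×10⁻⁴ = 0.868×10⁻⁴ K⁻¹
Layer 1: 2.1 × 2.32×10⁻⁴ × 230 = 0.112056 m
230–710 m: 0.68 × 1.48×10⁻⁴ × 480 = 0.0483072 m
Layer 3: 670 × 0.52 × 0.868×10⁻⁴ = 0.03024112 m
Δh = 0.112056 + 0.0483072 + 0.03024112 = 0.19060432 m ≈ 191 mm

Δh ≈ 191 mm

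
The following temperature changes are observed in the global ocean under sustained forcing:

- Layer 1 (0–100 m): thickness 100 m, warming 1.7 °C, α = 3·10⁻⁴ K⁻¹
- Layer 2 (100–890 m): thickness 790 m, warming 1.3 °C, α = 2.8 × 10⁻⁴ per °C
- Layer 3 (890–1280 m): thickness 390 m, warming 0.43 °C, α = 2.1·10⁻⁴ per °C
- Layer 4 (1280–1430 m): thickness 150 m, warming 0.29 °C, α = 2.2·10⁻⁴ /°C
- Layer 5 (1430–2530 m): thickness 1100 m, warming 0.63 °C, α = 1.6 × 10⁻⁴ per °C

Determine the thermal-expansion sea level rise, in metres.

100 × 3×10⁻⁴ × 1.7 = 0.05100 m
Layer 2: 790 × 2.8×10⁻⁴ × 1.3 = 0.28756 m
Layer 3: 0.43 × 390 × 2.1×10⁻⁴ = 0.035217 m
150 × 0.29 × 2.2×10⁻⁴ = 0.00957 m
0.63 × 1100 × 1.6×10⁻⁴ = 0.11088 m
Δh = 0.05100 + 0.28756 + 0.035217 + 0.00957 + 0.11088 = 0.494227 m

0.494 m of thermosteric rise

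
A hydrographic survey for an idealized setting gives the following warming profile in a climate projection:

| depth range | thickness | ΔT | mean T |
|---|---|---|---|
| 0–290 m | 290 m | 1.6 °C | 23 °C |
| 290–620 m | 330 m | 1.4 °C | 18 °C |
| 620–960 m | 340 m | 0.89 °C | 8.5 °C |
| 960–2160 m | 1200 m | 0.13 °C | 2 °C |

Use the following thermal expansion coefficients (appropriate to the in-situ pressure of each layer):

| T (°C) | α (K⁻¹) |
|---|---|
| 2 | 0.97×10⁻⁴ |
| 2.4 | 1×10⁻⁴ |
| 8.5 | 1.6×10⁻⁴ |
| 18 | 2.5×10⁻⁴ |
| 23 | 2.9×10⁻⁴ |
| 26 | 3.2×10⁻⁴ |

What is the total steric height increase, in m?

0.31 m of thermosteric rise

Layer 1 at 23 °C → α = 2.9×10⁻⁴ K⁻¹
Layer 2 at 18 °C → α = 2.5×10⁻⁴ K⁻¹
Layer 3 at 8.5 °C → α = 1.6×10⁻⁴ K⁻¹
Layer 4 at 2 °C → α = 0.97×10⁻⁴ K⁻¹
2.9×10⁻⁴ × 290 × 1.6 = 0.13456 m
330 × 1.4 × 2.5×10⁻⁴ = 0.11550 m
Layer 3: 1.6×10⁻⁴ × 0.89 × 340 = 0.048416 m
960–2160 m: 0.13 × 1200 × 0.97×10⁻⁴ = 0.015132 m
Δh = 0.13456 + 0.11550 + 0.048416 + 0.015132 = 0.313608 m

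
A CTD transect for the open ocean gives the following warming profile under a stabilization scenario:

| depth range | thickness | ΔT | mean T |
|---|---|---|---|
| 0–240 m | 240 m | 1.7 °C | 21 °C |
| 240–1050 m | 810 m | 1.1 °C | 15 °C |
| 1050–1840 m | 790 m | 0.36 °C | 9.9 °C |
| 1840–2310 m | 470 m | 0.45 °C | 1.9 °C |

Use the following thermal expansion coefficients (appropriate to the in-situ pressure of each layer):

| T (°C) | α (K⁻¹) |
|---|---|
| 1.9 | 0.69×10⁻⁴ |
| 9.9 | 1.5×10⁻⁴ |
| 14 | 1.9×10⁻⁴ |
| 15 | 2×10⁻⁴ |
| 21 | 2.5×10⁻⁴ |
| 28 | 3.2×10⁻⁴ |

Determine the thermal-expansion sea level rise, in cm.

33.7 cm of thermosteric rise

Layer 1 at 21 °C → α = 2.5×10⁻⁴ K⁻¹
Layer 2 at 15 °C → α = 2×10⁻⁴ K⁻¹
Layer 3 at 9.9 °C → α = 1.5×10⁻⁴ K⁻¹
Layer 4 at 1.9 °C → α = 0.69×10⁻⁴ K⁻¹
Layer 1: 240 × 2.5×10⁻⁴ × 1.7 = 0.10200 m
1.1 × 810 × 2×10⁻⁴ = 0.17820 m
1050–1840 m: 790 × 0.36 × 1.5×10⁻⁴ = 0.04266 m
1840–2310 m: 0.45 × 0.69×10⁻⁴ × 470 = 0.0145935 m
Δh = 0.10200 + 0.17820 + 0.04266 + 0.0145935 = 0.3374535 m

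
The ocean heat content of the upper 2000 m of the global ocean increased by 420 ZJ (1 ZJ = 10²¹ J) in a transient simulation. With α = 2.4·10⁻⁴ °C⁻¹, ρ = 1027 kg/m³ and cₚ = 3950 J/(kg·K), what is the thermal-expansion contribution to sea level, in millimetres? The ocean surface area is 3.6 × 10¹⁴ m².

Per unit area: Q = 420×10²¹ / (3.6×10¹⁴) ≈ 1.167×10⁹ J/m²
Δh = αQ/(ρcₚ) = 2.4×10⁻⁴ × 1.167×10⁹ / (1027 × 3950) ≈ 0.069042 m

69 mm of thermosteric rise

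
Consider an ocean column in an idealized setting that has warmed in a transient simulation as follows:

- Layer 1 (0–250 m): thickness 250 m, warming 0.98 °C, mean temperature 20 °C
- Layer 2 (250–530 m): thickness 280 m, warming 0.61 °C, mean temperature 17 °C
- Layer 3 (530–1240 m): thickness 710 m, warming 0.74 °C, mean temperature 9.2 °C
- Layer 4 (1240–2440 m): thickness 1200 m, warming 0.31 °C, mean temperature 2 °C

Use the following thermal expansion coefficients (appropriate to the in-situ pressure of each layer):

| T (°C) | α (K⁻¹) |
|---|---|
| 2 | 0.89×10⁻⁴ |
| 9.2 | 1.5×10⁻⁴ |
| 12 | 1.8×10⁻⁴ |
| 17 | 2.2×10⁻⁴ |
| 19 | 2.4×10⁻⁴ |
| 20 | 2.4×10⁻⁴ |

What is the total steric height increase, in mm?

Layer 1 at 20 °C → α = 2.4×10⁻⁴ K⁻¹
Layer 2 at 17 °C → α = 2.2×10⁻⁴ K⁻¹
Layer 3 at 9.2 °C → α = 1.5×10⁻⁴ K⁻¹
Layer 4 at 2 °C → α = 0.89×10⁻⁴ K⁻¹
2.4×10⁻⁴ × 250 × 0.98 = 0.05880 m
Layer 2: 280 × 0.61 × 2.2×10⁻⁴ = 0.037576 m
Layer 3: 0.74 × 1.5×10⁻⁴ × 710 = 0.07881 m
Layer 4: 0.89×10⁻⁴ × 0.31 × 1200 = 0.033108 m
Δh = 0.05880 + 0.037576 + 0.07881 + 0.033108 = 0.208294 m ≈ 208 mm

208 mm of thermosteric rise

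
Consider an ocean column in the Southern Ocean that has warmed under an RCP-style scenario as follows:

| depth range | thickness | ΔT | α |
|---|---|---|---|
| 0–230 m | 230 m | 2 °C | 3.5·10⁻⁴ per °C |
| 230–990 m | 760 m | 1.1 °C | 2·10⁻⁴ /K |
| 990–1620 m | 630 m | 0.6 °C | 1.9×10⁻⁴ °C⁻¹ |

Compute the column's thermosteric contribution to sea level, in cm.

0–230 m: 3.5×10⁻⁴ × 2 × 230 = 0.16100 m
230–990 m: 1.1 × 2×10⁻⁴ × 760 = 0.16720 m
990–1620 m: 1.9×10⁻⁴ × 630 × 0.6 = 0.07182 m
Δh = 0.16100 + 0.16720 + 0.07182 = 0.40002 m

about 40.0 cm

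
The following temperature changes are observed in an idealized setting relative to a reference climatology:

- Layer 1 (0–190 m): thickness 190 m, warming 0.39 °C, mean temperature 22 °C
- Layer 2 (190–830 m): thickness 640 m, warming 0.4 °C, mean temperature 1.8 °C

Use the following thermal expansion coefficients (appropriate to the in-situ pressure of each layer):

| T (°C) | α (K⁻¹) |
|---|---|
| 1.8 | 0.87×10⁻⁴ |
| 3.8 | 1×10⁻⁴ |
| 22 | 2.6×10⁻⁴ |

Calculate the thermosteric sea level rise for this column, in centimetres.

about 4.15 cm

Layer 1 at 22 °C → α = 2.6×10⁻⁴ K⁻¹
Layer 2 at 1.8 °C → α = 0.87×10⁻⁴ K⁻¹
0.39 × 2.6×10⁻⁴ × 190 = 0.019266 m
640 × 0.4 × 0.87×10⁻⁴ = 0.022272 m
Δh = 0.019266 + 0.022272 = 0.041538 m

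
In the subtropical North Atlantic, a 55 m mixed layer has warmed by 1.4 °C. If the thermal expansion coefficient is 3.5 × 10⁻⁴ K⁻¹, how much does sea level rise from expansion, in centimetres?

Δh = αΔT·H = 3.5×10⁻⁴ × 1.4 × 55 = 0.02695 m

2.7 cm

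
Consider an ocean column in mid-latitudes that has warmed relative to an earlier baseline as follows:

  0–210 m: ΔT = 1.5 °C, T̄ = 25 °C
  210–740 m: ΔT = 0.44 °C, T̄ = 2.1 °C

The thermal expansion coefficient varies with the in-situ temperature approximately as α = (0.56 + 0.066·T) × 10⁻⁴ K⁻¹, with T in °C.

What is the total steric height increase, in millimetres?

Layer 1: α = (0.56 + 0.066×25)×10⁻⁴ = 2.21×10⁻⁴ K⁻¹
Layer 2: α = (0.56 + 0.066×2.1)×10⁻⁴ = 0.6986×10⁻⁴ K⁻¹
Layer 1: 2.21×10⁻⁴ × 210 × 1.5 = 0.069615 m
530 × 0.44 × 0.6986×10⁻⁴ = 0.016291352 m
Δh = 0.069615 + 0.016291352 = 0.085906352 m ≈ 85.9 mm

85.9 mm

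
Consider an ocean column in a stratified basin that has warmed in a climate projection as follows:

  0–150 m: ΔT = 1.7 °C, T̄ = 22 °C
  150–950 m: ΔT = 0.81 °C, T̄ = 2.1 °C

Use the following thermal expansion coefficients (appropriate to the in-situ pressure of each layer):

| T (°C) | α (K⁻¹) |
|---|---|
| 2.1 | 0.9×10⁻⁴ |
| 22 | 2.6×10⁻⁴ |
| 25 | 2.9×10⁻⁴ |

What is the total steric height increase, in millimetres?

125 mm

Layer 1 at 22 °C → α = 2.6×10⁻⁴ K⁻¹
Layer 2 at 2.1 °C → α = 0.9×10⁻⁴ K⁻¹
0–150 m: 2.6×10⁻⁴ × 1.7 × 150 = 0.06630 m
150–950 m: 0.9×10⁻⁴ × 0.81 × 800 = 0.05832 m
Δh = 0.06630 + 0.05832 = 0.12462 m ≈ 125 mm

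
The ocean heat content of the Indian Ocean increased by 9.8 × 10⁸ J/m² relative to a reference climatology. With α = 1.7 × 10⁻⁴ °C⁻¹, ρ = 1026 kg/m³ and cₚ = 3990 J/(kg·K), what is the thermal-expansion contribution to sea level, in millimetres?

Δh ≈ 40.7 mm

Δh = αQ/(ρcₚ) = 1.7×10⁻⁴ × 9.8×10⁸ / (1026 × 3990) ≈ 0.040696 m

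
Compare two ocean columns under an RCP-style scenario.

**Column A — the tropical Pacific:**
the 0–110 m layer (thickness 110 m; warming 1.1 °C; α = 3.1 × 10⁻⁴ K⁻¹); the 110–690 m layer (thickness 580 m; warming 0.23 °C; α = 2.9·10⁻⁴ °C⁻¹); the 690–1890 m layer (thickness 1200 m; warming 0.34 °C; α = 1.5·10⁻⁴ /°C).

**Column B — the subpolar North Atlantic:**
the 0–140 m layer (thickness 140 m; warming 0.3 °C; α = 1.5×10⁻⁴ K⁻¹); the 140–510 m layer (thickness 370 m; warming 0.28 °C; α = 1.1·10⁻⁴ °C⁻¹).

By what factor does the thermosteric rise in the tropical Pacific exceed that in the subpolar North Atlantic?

A 0–110 m: 110 × 3.1×10⁻⁴ × 1.1 = 0.03751 m
A Layer 2: 2.9×10⁻⁴ × 0.23 × 580 = 0.038686 m
A 690–1890 m: 1.5×10⁻⁴ × 1200 × 0.34 = 0.06120 m
A total: 0.137396 m
B 140 × 0.3 × 1.5×10⁻⁴ = 0.00630 m
B Layer 2: 370 × 0.28 × 1.1×10⁻⁴ = 0.011396 m
B total: 0.017696 m
Ratio: 0.137396 / 0.017696 ≈ 7.764

≈ 7.8×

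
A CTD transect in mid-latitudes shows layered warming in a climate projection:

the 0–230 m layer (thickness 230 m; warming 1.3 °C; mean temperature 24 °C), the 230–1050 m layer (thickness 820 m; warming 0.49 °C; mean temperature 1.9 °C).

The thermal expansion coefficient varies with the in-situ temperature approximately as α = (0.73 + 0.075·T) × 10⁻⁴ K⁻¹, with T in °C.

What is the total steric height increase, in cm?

11.1 cm

Layer 1: α = (0.73 + 0.075×24)×10⁻⁴ = 2.53×10⁻⁴ K⁻¹
Layer 2: α = (0.73 + 0.075×1.9)×10⁻⁴ = 0.8725×10⁻⁴ K⁻¹
Layer 1: 230 × 1.3 × 2.53×10⁻⁴ = 0.075647 m
0.8725×10⁻⁴ × 820 × 0.49 = 0.03505705 m
Δh = 0.075647 + 0.03505705 = 0.11070405 m ≈ 11.1 cm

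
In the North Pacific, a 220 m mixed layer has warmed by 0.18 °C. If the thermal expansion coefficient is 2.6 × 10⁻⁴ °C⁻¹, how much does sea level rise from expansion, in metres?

0.0103 m

Δh = αΔT·H = 2.6×10⁻⁴ × 0.18 × 220 = 0.010296 m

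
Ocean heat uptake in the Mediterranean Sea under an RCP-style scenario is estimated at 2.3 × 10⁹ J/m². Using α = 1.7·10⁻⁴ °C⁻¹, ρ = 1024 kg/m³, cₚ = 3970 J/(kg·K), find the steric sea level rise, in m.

Δh = αQ/(ρcₚ) = 1.7×10⁻⁴ × 2.3×10⁹ / (1024 × 3970) ≈ 0.09618 m

about 0.0962 m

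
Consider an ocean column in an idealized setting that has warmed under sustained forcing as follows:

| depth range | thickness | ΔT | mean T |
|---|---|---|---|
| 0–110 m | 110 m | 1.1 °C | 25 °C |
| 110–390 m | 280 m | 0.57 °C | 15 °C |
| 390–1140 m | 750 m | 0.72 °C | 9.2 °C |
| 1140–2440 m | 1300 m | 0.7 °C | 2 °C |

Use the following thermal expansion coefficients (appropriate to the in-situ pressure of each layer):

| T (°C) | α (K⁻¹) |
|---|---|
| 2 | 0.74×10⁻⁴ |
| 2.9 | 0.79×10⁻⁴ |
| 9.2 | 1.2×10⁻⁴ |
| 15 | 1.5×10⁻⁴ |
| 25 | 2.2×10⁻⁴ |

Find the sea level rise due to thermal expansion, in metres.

about 0.183 m

Layer 1 at 25 °C → α = 2.2×10⁻⁴ K⁻¹
Layer 2 at 15 °C → α = 1.5×10⁻⁴ K⁻¹
Layer 3 at 9.2 °C → α = 1.2×10⁻⁴ K⁻¹
Layer 4 at 2 °C → α = 0.74×10⁻⁴ K⁻¹
0–110 m: 2.2×10⁻⁴ × 1.1 × 110 = 0.02662 m
Layer 2: 280 × 0.57 × 1.5×10⁻⁴ = 0.02394 m
Layer 3: 1.2×10⁻⁴ × 0.72 × 750 = 0.06480 m
Layer 4: 0.74×10⁻⁴ × 0.7 × 1300 = 0.06734 m
Δh = 0.02662 + 0.02394 + 0.06480 + 0.06734 = 0.18270 m ≈ 0.183 m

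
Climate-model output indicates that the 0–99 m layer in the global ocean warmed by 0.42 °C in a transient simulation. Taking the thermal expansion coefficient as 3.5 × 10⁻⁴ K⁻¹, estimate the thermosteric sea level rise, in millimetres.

14.6 mm

Δh = αΔT·H = 3.5×10⁻⁴ × 0.42 × 99 = 0.014553 m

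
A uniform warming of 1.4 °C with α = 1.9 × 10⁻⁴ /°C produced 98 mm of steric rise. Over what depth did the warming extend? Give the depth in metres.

370 m

H = Δh/(αΔT) = 0.098 / (1.9×10⁻⁴ × 1.4) ≈ 368.4 m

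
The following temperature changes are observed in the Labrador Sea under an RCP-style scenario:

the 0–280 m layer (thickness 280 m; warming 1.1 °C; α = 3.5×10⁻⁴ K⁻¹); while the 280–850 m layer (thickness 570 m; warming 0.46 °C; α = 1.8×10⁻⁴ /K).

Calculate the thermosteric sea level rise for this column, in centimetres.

Δh = 15 cm

0–280 m: 3.5×10⁻⁴ × 1.1 × 280 = 0.10780 m
280–850 m: 0.46 × 1.8×10⁻⁴ × 570 = 0.047196 m
Δh = 0.10780 + 0.047196 = 0.154996 m ≈ 15 cm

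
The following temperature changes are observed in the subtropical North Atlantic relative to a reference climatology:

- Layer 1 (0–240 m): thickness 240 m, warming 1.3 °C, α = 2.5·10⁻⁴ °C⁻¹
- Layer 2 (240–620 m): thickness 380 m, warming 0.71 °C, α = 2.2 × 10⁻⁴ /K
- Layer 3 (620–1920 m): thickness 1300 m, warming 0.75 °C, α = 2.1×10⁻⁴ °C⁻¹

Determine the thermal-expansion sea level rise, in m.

Δh = 0.342 m

1.3 × 240 × 2.5×10⁻⁴ = 0.07800 m
2.2×10⁻⁴ × 380 × 0.71 = 0.059356 m
Layer 3: 1300 × 0.75 × 2.1×10⁻⁴ = 0.20475 m
Δh = 0.07800 + 0.059356 + 0.20475 = 0.342106 m ≈ 0.342 m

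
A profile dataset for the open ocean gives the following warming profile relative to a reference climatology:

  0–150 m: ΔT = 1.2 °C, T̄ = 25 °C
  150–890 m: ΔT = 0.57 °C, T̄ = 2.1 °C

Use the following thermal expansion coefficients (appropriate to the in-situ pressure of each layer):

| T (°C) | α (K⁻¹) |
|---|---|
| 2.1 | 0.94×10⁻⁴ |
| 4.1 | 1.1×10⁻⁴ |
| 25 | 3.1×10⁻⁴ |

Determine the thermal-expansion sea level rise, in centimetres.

Δh ≈ 9.5 cm

Layer 1 at 25 °C → α = 3.1×10⁻⁴ K⁻¹
Layer 2 at 2.1 °C → α = 0.94×10⁻⁴ K⁻¹
3.1×10⁻⁴ × 1.2 × 150 = 0.05580 m
Layer 2: 740 × 0.94×10⁻⁴ × 0.57 = 0.0396492 m
Δh = 0.05580 + 0.0396492 = 0.0954492 m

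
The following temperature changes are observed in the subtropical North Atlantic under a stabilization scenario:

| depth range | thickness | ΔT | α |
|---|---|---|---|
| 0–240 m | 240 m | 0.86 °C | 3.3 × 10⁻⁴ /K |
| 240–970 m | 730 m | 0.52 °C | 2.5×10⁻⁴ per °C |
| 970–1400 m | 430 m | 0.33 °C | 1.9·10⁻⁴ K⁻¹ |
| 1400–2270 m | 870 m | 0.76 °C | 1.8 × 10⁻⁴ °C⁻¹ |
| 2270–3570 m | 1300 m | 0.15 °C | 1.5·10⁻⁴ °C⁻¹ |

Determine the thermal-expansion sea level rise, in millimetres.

Layer 1: 0.86 × 3.3×10⁻⁴ × 240 = 0.068112 m
240–970 m: 0.52 × 730 × 2.5×10⁻⁴ = 0.09490 m
430 × 0.33 × 1.9×10⁻⁴ = 0.026961 m
Layer 4: 870 × 1.8×10⁻⁴ × 0.76 = 0.119016 m
1.5×10⁻⁴ × 0.15 × 1300 = 0.02925 m
Δh = 0.068112 + 0.09490 + 0.026961 + 0.119016 + 0.02925 = 0.338239 m

Δh ≈ 338 mm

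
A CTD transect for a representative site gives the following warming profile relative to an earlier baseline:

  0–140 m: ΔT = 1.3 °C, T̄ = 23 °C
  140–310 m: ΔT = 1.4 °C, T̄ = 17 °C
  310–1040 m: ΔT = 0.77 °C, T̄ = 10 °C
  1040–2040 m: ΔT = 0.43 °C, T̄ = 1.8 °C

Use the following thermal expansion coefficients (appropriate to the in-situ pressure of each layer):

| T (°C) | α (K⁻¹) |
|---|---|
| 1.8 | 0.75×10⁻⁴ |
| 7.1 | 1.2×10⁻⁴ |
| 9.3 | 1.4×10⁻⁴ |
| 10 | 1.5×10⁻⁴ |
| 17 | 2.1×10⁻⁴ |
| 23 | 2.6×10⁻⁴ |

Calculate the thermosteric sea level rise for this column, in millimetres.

214 mm

Layer 1 at 23 °C → α = 2.6×10⁻⁴ K⁻¹
Layer 2 at 17 °C → α = 2.1×10⁻⁴ K⁻¹
Layer 3 at 10 °C → α = 1.5×10⁻⁴ K⁻¹
Layer 4 at 1.8 °C → α = 0.75×10⁻⁴ K⁻¹
0–140 m: 140 × 1.3 × 2.6×10⁻⁴ = 0.04732 m
2.1×10⁻⁴ × 1.4 × 170 = 0.04998 m
0.77 × 730 × 1.5×10⁻⁴ = 0.084315 m
0.43 × 0.75×10⁻⁴ × 1000 = 0.03225 m
Δh = 0.04732 + 0.04998 + 0.084315 + 0.03225 = 0.213865 m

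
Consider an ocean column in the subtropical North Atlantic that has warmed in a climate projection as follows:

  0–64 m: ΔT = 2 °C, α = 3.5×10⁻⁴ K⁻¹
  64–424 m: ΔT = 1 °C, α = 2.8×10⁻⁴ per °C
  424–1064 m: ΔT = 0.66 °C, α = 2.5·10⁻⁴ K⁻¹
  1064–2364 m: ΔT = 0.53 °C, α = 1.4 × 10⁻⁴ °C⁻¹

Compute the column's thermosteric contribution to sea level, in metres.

about 0.348 m

0–64 m: 64 × 2 × 3.5×10⁻⁴ = 0.04480 m
64–424 m: 360 × 1 × 2.8×10⁻⁴ = 0.10080 m
Layer 3: 2.5×10⁻⁴ × 0.66 × 640 = 0.10560 m
1300 × 1.4×10⁻⁴ × 0.53 = 0.09646 m
Δh = 0.04480 + 0.10080 + 0.10560 + 0.09646 = 0.34766 m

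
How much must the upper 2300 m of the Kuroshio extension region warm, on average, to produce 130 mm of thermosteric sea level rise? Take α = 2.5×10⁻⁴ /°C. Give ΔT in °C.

about 0.23 °C

ΔT = Δh/(αH) = 0.13 / (2.5×10⁻⁴ × 2300) ≈ 0.2261 °C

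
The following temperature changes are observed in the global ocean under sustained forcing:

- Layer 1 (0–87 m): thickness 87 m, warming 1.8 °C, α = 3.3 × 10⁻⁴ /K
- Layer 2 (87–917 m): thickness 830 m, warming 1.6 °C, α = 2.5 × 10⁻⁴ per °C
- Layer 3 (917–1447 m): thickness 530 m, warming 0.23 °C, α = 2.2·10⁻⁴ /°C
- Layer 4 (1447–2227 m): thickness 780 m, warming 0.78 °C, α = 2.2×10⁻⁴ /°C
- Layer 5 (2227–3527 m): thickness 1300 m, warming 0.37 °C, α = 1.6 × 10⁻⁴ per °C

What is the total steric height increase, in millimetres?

621 mm of thermosteric rise

0–87 m: 1.8 × 87 × 3.3×10⁻⁴ = 0.051678 m
Layer 2: 2.5×10⁻⁴ × 1.6 × 830 = 0.33200 m
917–1447 m: 0.23 × 2.2×10⁻⁴ × 530 = 0.026818 m
Layer 4: 0.78 × 780 × 2.2×10⁻⁴ = 0.133848 m
Layer 5: 1300 × 1.6×10⁻⁴ × 0.37 = 0.07696 m
Δh = 0.051678 + 0.33200 + 0.026818 + 0.133848 + 0.07696 = 0.621304 m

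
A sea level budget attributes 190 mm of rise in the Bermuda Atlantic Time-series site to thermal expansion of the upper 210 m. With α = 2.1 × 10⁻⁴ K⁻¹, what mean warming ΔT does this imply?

ΔT = Δh/(αH) = 0.19 / (2.1×10⁻⁴ × 210) ≈ 4.308 °C

about 4.3 °C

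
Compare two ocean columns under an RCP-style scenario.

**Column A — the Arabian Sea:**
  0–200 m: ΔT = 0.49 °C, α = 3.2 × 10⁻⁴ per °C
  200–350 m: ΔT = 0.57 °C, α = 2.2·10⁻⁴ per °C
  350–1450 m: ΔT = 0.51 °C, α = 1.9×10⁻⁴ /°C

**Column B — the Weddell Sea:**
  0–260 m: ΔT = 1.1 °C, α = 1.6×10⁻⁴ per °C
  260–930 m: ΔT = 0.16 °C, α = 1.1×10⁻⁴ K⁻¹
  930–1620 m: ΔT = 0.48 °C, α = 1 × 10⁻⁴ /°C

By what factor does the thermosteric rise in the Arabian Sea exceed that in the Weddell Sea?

A 0–200 m: 0.49 × 200 × 3.2×10⁻⁴ = 0.03136 m
A 200–350 m: 2.2×10⁻⁴ × 0.57 × 150 = 0.01881 m
A Layer 3: 0.51 × 1.9×10⁻⁴ × 1100 = 0.10659 m
A total: 0.15676 m
B Layer 1: 1.6×10⁻⁴ × 1.1 × 260 = 0.04576 m
B 260–930 m: 1.1×10⁻⁴ × 670 × 0.16 = 0.011792 m
B 1×10⁻⁴ × 0.48 × 690 = 0.03312 m
B total: 0.090672 m
Ratio: 0.15676 / 0.090672 ≈ 1.729

≈ 1.7×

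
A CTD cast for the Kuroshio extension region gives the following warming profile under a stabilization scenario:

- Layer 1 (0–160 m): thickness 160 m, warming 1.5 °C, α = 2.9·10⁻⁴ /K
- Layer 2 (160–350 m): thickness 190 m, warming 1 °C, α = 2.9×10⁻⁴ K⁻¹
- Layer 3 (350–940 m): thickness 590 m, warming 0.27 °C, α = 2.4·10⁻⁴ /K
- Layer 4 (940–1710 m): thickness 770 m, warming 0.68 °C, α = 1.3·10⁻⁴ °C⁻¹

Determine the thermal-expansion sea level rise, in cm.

2.9×10⁻⁴ × 160 × 1.5 = 0.06960 m
Layer 2: 2.9×10⁻⁴ × 190 × 1 = 0.05510 m
590 × 0.27 × 2.4×10⁻⁴ = 0.038232 m
0.68 × 770 × 1.3×10⁻⁴ = 0.068068 m
Δh = 0.06960 + 0.05510 + 0.038232 + 0.068068 = 0.23100 m

Δh = 23.1 cm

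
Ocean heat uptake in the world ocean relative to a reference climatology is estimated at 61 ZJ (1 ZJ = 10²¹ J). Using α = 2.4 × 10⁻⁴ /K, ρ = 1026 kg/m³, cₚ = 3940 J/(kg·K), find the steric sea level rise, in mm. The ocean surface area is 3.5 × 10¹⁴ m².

Per unit area: Q = 61×10²¹ / (3.5×10¹⁴) ≈ 1.743×10⁸ J/m²
Δh = αQ/(ρcₚ) = 2.4×10⁻⁴ × 1.743×10⁸ / (1026 × 3940) ≈ 0.010348 m

Δh = 10 mm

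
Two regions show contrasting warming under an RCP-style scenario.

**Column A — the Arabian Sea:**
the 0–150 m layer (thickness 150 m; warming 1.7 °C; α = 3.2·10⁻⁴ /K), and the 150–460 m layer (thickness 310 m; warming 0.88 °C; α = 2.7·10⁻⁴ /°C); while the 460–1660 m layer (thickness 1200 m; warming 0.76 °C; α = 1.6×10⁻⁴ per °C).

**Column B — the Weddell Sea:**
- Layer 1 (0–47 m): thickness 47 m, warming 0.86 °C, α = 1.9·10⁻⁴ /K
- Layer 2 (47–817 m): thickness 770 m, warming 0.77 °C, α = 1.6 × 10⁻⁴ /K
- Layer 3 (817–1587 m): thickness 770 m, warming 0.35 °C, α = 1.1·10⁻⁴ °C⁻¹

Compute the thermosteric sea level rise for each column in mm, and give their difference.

A 150 × 3.2×10⁻⁴ × 1.7 = 0.08160 m
A 150–460 m: 310 × 2.7×10⁻⁴ × 0.88 = 0.073656 m
A 460–1660 m: 1.6×10⁻⁴ × 1200 × 0.76 = 0.14592 m
A total: 0.301176 m
B Layer 1: 0.86 × 47 × 1.9×10⁻⁴ = 0.0076798 m
B 770 × 1.6×10⁻⁴ × 0.77 = 0.094864 m
B Layer 3: 770 × 0.35 × 1.1×10⁻⁴ = 0.029645 m
B total: 0.1321888 m
Difference: 0.301176 − 0.1321888 = 0.1689872 m

A: 301 mm; B: 132 mm; difference 169 mm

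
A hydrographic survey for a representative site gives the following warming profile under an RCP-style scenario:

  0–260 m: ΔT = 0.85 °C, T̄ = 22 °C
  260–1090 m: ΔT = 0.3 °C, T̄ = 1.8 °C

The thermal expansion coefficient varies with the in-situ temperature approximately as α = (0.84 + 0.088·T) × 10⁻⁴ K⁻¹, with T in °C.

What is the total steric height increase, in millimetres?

Layer 1: α = (0.84 + 0.088×22)×10⁻⁴ = 2.776×10⁻⁴ K⁻¹
Layer 2: α = (0.84 + 0.088×1.8)×10⁻⁴ = 0.9984×10⁻⁴ K⁻¹
0.85 × 260 × 2.776×10⁻⁴ = 0.0613496 m
Layer 2: 830 × 0.9984×10⁻⁴ × 0.3 = 0.02486016 m
Δh = 0.0613496 + 0.02486016 = 0.08620976 m ≈ 86 mm

86 mm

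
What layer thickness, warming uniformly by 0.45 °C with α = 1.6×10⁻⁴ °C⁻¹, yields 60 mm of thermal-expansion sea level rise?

about 833 m

H = Δh/(αΔT) = 0.06 / (1.6×10⁻⁴ × 0.45) ≈ 833.3 m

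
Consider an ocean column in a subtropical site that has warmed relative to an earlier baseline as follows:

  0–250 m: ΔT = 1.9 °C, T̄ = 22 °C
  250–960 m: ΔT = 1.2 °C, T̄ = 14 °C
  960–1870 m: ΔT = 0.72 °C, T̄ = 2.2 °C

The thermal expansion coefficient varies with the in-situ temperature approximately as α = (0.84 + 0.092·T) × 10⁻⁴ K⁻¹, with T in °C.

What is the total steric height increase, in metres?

0.386 m

Layer 1: α = (0.84 + 0.092×22)×10⁻⁴ = 2.864×10⁻⁴ K⁻¹
Layer 2: α = (0.84 + 0.092×14)×10⁻⁴ = 2.128×10⁻⁴ K⁻¹
Layer 3: α = (0.84 + 0.092×2.2)×10⁻⁴ = 1.0424×10⁻⁴ K⁻¹
Layer 1: 1.9 × 250 × 2.864×10⁻⁴ = 0.13604 m
710 × 1.2 × 2.128×10⁻⁴ = 0.1813056 m
960–1870 m: 910 × 1.0424×10⁻⁴ × 0.72 = 0.068298048 m
Δh = 0.13604 + 0.1813056 + 0.068298048 = 0.385643648 m ≈ 0.386 m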